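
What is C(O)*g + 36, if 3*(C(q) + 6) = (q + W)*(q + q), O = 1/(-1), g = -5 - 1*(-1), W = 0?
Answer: 172/3 ≈ 57.333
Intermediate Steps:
g = -4 (g = -5 + 1 = -4)
O = -1
C(q) = -6 + 2*q²/3 (C(q) = -6 + ((q + 0)*(q + q))/3 = -6 + (q*(2*q))/3 = -6 + (2*q²)/3 = -6 + 2*q²/3)
C(O)*g + 36 = (-6 + (⅔)*(-1)²)*(-4) + 36 = (-6 + (⅔)*1)*(-4) + 36 = (-6 + ⅔)*(-4) + 36 = -16/3*(-4) + 36 = 64/3 + 36 = 172/3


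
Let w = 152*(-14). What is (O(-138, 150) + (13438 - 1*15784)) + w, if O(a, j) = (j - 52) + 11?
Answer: -4365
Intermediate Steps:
O(a, j) = -41 + j (O(a, j) = (-52 + j) + 11 = -41 + j)
w = -2128
(O(-138, 150) + (13438 - 1*15784)) + w = ((-41 + 150) + (13438 - 1*15784)) - 2128 = (109 + (13438 - 15784)) - 2128 = (109 - 2346) - 2128 = -2237 - 2128 = -4365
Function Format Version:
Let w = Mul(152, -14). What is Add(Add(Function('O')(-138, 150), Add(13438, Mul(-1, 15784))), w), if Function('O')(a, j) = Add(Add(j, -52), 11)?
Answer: -4365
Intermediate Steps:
Function('O')(a, j) = Add(-41, j) (Function('O')(a, j) = Add(Add(-52, j), 11) = Add(-41, j))
w = -2128
Add(Add(Function('O')(-138, 150), Add(13438, Mul(-1, 15784))), w) = Add(Add(Add(-41, 150), Add(13438, Mul(-1, 15784))), -2128) = Add(Add(109, Add(13438, -15784)), -2128) = Add(Add(109, -2346), -2128) = Add(-2237, -2128) = -4365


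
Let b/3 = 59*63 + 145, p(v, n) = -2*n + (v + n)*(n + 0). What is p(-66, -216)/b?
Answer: 10224/1931 ≈ 5.2947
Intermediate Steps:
p(v, n) = -2*n + n*(n + v) (p(v, n) = -2*n + (n + v)*n = -2*n + n*(n + v))
b = 11586 (b = 3*(59*63 + 145) = 3*(3717 + 145) = 3*3862 = 11586)
p(-66, -216)/b = -216*(-2 - 216 - 66)/11586 = -216*(-284)*(1/11586) = 61344*(1/11586) = 10224/1931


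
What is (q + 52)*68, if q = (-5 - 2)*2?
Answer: 2584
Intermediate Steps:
q = -14 (q = -7*2 = -14)
(q + 52)*68 = (-14 + 52)*68 = 38*68 = 2584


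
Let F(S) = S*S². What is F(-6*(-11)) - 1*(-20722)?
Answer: 308218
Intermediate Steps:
F(S) = S³
F(-6*(-11)) - 1*(-20722) = (-6*(-11))³ - 1*(-20722) = 66³ + 20722 = 287496 + 20722 = 308218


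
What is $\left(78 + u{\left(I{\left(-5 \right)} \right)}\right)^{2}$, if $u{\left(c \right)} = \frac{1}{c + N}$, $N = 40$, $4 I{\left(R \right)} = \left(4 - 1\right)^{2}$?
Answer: $\frac{173870596}{28561} \approx 6087.7$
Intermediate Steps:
$I{\left(R \right)} = \frac{9}{4}$ ($I{\left(R \right)} = \frac{\left(4 - 1\right)^{2}}{4} = \frac{3^{2}}{4} = \frac{1}{4} \cdot 9 = \frac{9}{4}$)
$u{\left(c \right)} = \frac{1}{40 + c}$ ($u{\left(c \right)} = \frac{1}{c + 40} = \frac{1}{40 + c}$)
$\left(78 + u{\left(I{\left(-5 \right)} \right)}\right)^{2} = \left(78 + \frac{1}{40 + \frac{9}{4}}\right)^{2} = \left(78 + \frac{1}{\frac{169}{4}}\right)^{2} = \left(78 + \frac{4}{169}\right)^{2} = \left(\frac{13186}{169}\right)^{2} = \frac{173870596}{28561}$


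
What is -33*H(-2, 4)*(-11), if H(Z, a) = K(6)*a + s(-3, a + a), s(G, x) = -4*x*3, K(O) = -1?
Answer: -36300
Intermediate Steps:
s(G, x) = -12*x
H(Z, a) = -25*a (H(Z, a) = -a - 12*(a + a) = -a - 24*a = -25*a)
-33*H(-2, 4)*(-11) = -(-825)*4*(-11) = -33*(-100)*(-11) = 3300*(-11) = -36300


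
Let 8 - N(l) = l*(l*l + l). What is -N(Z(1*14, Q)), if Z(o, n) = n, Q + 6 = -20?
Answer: -16908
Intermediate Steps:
Q = -26 (Q = -6 - 20 = -26)
N(l) = 8 - l*(l + l²) (N(l) = 8 - l*(l*l + l) = 8 - l*(l² + l) = 8 - l*(l + l²))
-N(Z(1*14, Q)) = -(8 - 1*(-26)² - 1*(-26)³) = -(8 - 1*676 - 1*(-17576)) = -(8 - 676 + 17576) = -1*16908 = -16908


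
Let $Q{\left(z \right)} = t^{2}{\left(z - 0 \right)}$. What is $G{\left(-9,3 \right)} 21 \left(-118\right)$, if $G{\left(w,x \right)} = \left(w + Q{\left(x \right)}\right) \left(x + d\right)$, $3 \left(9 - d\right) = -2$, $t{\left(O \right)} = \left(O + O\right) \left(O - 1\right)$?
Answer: $-4237380$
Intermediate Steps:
$t{\left(O \right)} = 2 O \left(-1 + O\right)$
$d = \frac{29}{3}$ ($d = 9 - - \frac{2}{3} = 9 + \frac{2}{3} = \frac{29}{3} \approx 9.6667$)
$Q{\left(z \right)} = 4 z^{2} \left(-1 + z\right)^{2}$ ($Q{\left(z \right)} = \left(2 \left(z - 0\right) \left(-1 + \left(z - 0\right)\right)\right)^{2} = \left(2 \left(z + 0\right) \left(-1 + \left(z + 0\right)\right)\right)^{2} = \left(2 z \left(-1 + z\right)\right)^{2} = 4 z^{2} \left(-1 + z\right)^{2}$)
$G{\left(w,x \right)} = \left(\frac{29}{3} + x\right) \left(w + 4 x^{2} \left(-1 + x\right)^{2}\right)$ ($G{\left(w,x \right)} = \left(w + 4 x^{2} \left(-1 + x\right)^{2}\right) \left(x + \frac{29}{3}\right) = \left(w + 4 x^{2} \left(-1 + x\right)^{2}\right) \left(\frac{29}{3} + x\right) = \left(\frac{29}{3} + x\right) \left(w + 4 x^{2} \left(-1 + x\right)^{2}\right)$)
$G{\left(-9,3 \right)} 21 \left(-118\right) = \left(\frac{29}{3} \left(-9\right) - 27 + 4 \cdot 3^{3} \left(-1 + 3\right)^{2} + \frac{116 \cdot 3^{2} \left(-1 + 3\right)^{2}}{3}\right) 21 \left(-118\right) = \left(-87 - 27 + 4 \cdot 27 \cdot 2^{2} + \frac{116}{3} \cdot 9 \cdot 2^{2}\right) 21 \left(-118\right) = \left(-87 - 27 + 4 \cdot 27 \cdot 4 + \frac{116}{3} \cdot 9 \cdot 4\right) 21 \left(-118\right) = \left(-87 - 27 + 432 + 1392\right) 21 \left(-118\right) = 1710 \cdot 21 \left(-118\right) = 35910 \left(-118\right) = -4237380$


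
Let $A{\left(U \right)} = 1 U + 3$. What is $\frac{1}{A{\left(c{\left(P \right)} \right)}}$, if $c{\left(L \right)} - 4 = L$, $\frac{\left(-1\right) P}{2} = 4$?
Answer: $-1$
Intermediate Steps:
$P = -8$ ($P = \left(-2\right) 4 = -8$)
$c{\left(L \right)} = 4 + L$
$A{\left(U \right)} = 3 + U$ ($A{\left(U \right)} = U + 3 = 3 + U$)
$\frac{1}{A{\left(c{\left(P \right)} \right)}} = \frac{1}{3 + \left(4 - 8\right)} = \frac{1}{3 - 4} = \frac{1}{-1} = -1$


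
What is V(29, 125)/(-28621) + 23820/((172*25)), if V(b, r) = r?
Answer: 34060736/6153515 ≈ 5.5352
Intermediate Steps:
V(29, 125)/(-28621) + 23820/((172*25)) = 125/(-28621) + 23820/((172*25)) = 125*(-1/28621) + 23820/4300 = -125/28621 + 23820*(1/4300) = -125/28621 + 1191/215 = 34060736/6153515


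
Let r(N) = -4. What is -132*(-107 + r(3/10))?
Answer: 14652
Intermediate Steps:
-132*(-107 + r(3/10)) = -132*(-107 - 4) = -132*(-111) = 14652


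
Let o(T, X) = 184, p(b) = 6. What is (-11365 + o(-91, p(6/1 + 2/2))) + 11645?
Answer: 464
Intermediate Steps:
(-11365 + o(-91, p(6/1 + 2/2))) + 11645 = (-11365 + 184) + 11645 = -11181 + 11645 = 464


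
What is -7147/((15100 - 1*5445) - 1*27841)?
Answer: 1021/2598 ≈ 0.39299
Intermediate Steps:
-7147/((15100 - 1*5445) - 1*27841) = -7147/((15100 - 5445) - 27841) = -7147/(9655 - 27841) = -7147/(-18186) = -7147*(-1/18186) = 1021/2598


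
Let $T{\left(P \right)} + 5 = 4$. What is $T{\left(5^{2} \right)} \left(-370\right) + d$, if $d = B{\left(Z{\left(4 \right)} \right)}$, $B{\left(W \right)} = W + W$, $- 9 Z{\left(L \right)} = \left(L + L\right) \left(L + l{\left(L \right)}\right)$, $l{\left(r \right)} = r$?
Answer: $\frac{3202}{9} \approx 355.78$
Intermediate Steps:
$T{\left(P \right)} = -1$ ($T{\left(P \right)} = -5 + 4 = -1$)
$Z{\left(L \right)} = - \frac{4 L^{2}}{9}$ ($Z{\left(L \right)} = - \frac{\left(L + L\right) \left(L + L\right)}{9} = - \frac{2 L 2 L}{9} = - \frac{4 L^{2}}{9}$)
$B{\left(W \right)} = 2 W$
$d = - \frac{128}{9}$ ($d = 2 \left(- \frac{4 \cdot 4^{2}}{9}\right) = 2 \left(\left(- \frac{4}{9}\right) 16\right) = 2 \left(- \frac{64}{9}\right) = - \frac{128}{9} \approx -14.222$)
$T{\left(5^{2} \right)} \left(-370\right) + d = \left(-1\right) \left(-370\right) - \frac{128}{9} = 370 - \frac{128}{9} = \frac{3202}{9}$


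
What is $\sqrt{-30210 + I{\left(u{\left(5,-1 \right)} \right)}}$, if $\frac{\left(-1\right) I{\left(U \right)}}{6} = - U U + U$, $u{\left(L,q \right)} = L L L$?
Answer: $\sqrt{62790} \approx 250.58$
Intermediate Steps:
$u{\left(L,q \right)} = L^{3}$ ($u{\left(L,q \right)} = L^{2} L = L^{3}$)
$I{\left(U \right)} = - 6 U + 6 U^{2}$ ($I{\left(U \right)} = - 6 \left(- U U + U\right) = - 6 \left(- U^{2} + U\right) = - 6 \left(U - U^{2}\right) = - 6 U + 6 U^{2}$)
$\sqrt{-30210 + I{\left(u{\left(5,-1 \right)} \right)}} = \sqrt{-30210 + 6 \cdot 5^{3} \left(-1 + 5^{3}\right)} = \sqrt{-30210 + 6 \cdot 125 \left(-1 + 125\right)} = \sqrt{-30210 + 6 \cdot 125 \cdot 124} = \sqrt{-30210 + 93000} = \sqrt{62790}$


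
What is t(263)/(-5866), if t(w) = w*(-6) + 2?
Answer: 788/2933 ≈ 0.26867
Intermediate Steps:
t(w) = 2 - 6*w (t(w) = -6*w + 2 = 2 - 6*w)
t(263)/(-5866) = (2 - 6*263)/(-5866) = (2 - 1578)*(-1/5866) = -1576*(-1/5866) = 788/2933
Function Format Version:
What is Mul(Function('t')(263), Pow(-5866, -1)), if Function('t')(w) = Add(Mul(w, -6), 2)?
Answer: Rational(788, 2933) ≈ 0.26867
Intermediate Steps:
Function('t')(w) = Add(2, Mul(-6, w)) (Function('t')(w) = Add(Mul(-6, w), 2) = Add(2, Mul(-6, w)))
Mul(Function('t')(263), Pow(-5866, -1)) = Mul(Add(2, Mul(-6, 263)), Pow(-5866, -1)) = Mul(Add(2, -1578), Rational(-1, 5866)) = Mul(-1576, Rational(-1, 5866)) = Rational(788, 2933)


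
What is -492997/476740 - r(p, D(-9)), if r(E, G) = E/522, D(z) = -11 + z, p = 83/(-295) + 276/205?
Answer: -311872181717/300994089660 ≈ -1.0361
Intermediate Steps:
p = 12881/12095 (p = 83*(-1/295) + 276*(1/205) = -83/295 + 276/205 = 12881/12095 ≈ 1.0650)
r(E, G) = E/522 (r(E, G) = E*(1/522) = E/522)
-492997/476740 - r(p, D(-9)) = -492997/476740 - 12881/(522*12095) = -492997*1/476740 - 1*12881/6313590 = -492997/476740 - 12881/6313590 = -311872181717/300994089660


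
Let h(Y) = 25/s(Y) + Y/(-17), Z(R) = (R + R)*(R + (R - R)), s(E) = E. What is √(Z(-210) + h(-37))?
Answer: 2*√8724032494/629 ≈ 296.99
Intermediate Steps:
Z(R) = 2*R² (Z(R) = (2*R)*(R + 0) = (2*R)*R = 2*R²)
h(Y) = 25/Y - Y/17 (h(Y) = 25/Y + Y/(-17) = 25/Y + Y*(-1/17) = 25/Y - Y/17)
√(Z(-210) + h(-37)) = √(2*(-210)² + (25/(-37) - 1/17*(-37))) = √(2*44100 + (25*(-1/37) + 37/17)) = √(88200 + (-25/37 + 37/17)) = √(88200 + 944/629) = √(55478744/629) = 2*√8724032494/629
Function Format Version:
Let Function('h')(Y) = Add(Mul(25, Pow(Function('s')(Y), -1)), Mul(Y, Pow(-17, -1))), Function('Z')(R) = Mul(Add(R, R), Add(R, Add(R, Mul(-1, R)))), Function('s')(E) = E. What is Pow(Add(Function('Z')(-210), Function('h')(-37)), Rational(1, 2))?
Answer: Mul(Rational(2, 629), Pow(8724032494, Rational(1, 2))) ≈ 296.99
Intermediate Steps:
Function('Z')(R) = Mul(2, Pow(R, 2)) (Function('Z')(R) = Mul(Mul(2, R), Add(R, 0)) = Mul(Mul(2, R), R) = Mul(2, Pow(R, 2)))
Function('h')(Y) = Add(Mul(25, Pow(Y, -1)), Mul(Rational(-1, 17), Y)) (Function('h')(Y) = Add(Mul(25, Pow(Y, -1)), Mul(Y, Pow(-17, -1))) = Add(Mul(25, Pow(Y, -1)), Mul(Y, Rational(-1, 17))) = Add(Mul(25, Pow(Y, -1)), Mul(Rational(-1, 17), Y)))
Pow(Add(Function('Z')(-210), Function('h')(-37)), Rational(1, 2)) = Pow(Add(Mul(2, Pow(-210, 2)), Add(Mul(25, Pow(-37, -1)), Mul(Rational(-1, 17), -37))), Rational(1, 2)) = Pow(Add(Mul(2, 44100), Add(Mul(25, Rational(-1, 37)), Rational(37, 17))), Rational(1, 2)) = Pow(Add(88200, Add(Rational(-25, 37), Rational(37, 17))), Rational(1, 2)) = Pow(Add(88200, Rational(944, 629)), Rational(1, 2)) = Pow(Rational(55478744, 629), Rational(1, 2)) = Mul(Rational(2, 629), Pow(8724032494, Rational(1, 2)))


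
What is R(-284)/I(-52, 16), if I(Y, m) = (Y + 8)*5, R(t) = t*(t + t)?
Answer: -40328/55 ≈ -733.24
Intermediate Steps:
R(t) = 2*t**2 (R(t) = t*(2*t) = 2*t**2)
I(Y, m) = 40 + 5*Y (I(Y, m) = (8 + Y)*5 = 40 + 5*Y)
R(-284)/I(-52, 16) = (2*(-284)**2)/(40 + 5*(-52)) = (2*80656)/(40 - 260) = 161312/(-220) = 161312*(-1/220) = -40328/55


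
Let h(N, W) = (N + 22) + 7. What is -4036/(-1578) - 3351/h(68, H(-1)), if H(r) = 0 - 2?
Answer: -2448193/76533 ≈ -31.989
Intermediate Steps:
H(r) = -2
h(N, W) = 29 + N (h(N, W) = (22 + N) + 7 = 29 + N)
-4036/(-1578) - 3351/h(68, H(-1)) = -4036/(-1578) - 3351/(29 + 68) = -4036*(-1/1578) - 3351/97 = 2018/789 - 3351*1/97 = 2018/789 - 3351/97 = -2448193/76533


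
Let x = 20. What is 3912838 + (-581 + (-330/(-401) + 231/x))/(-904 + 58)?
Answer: 26548297363349/6784920 ≈ 3.9128e+6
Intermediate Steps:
3912838 + (-581 + (-330/(-401) + 231/x))/(-904 + 58) = 3912838 + (-581 + (-330/(-401) + 231/20))/(-904 + 58) = 3912838 + (-581 + (-330*(-1/401) + 231*(1/20)))/(-846) = 3912838 + (-581 + (330/401 + 231/20))*(-1/846) = 3912838 + (-581 + 99231/8020)*(-1/846) = 3912838 - 4560389/8020*(-1/846) = 3912838 + 4560389/6784920 = 26548297363349/6784920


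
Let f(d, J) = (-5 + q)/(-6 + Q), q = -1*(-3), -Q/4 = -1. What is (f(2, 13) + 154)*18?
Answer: 2790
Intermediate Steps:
Q = 4 (Q = -4*(-1) = 4)
q = 3
f(d, J) = 1 (f(d, J) = (-5 + 3)/(-6 + 4) = -2/(-2) = -2*(-1/2) = 1)
(f(2, 13) + 154)*18 = (1 + 154)*18 = 155*18 = 2790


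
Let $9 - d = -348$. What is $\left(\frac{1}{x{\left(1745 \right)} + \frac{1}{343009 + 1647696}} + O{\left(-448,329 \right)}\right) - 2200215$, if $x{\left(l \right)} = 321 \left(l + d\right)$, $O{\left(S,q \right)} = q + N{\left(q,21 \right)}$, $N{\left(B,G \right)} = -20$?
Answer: $- \frac{2954940738888536861}{1343212273111} \approx -2.1999 \cdot 10^{6}$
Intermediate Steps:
$d = 357$ ($d = 9 - -348 = 9 + 348 = 357$)
$O{\left(S,q \right)} = -20 + q$ ($O{\left(S,q \right)} = q - 20 = -20 + q$)
$x{\left(l \right)} = 114597 + 321 l$ ($x{\left(l \right)} = 321 \left(l + 357\right) = 321 \left(357 + l\right) = 114597 + 321 l$)
$\left(\frac{1}{x{\left(1745 \right)} + \frac{1}{343009 + 1647696}} + O{\left(-448,329 \right)}\right) - 2200215 = \left(\frac{1}{\left(114597 + 321 \cdot 1745\right) + \frac{1}{343009 + 1647696}} + \left(-20 + 329\right)\right) - 2200215 = \left(\frac{1}{\left(114597 + 560145\right) + \frac{1}{1990705}} + 309\right) - 2200215 = \left(\frac{1}{674742 + \frac{1}{1990705}} + 309\right) - 2200215 = \left(\frac{1}{\frac{1343212273111}{1990705}} + 309\right) - 2200215 = \left(\frac{1990705}{1343212273111} + 309\right) - 2200215 = \frac{415052594382004}{1343212273111} - 2200215 = - \frac{2954940738888536861}{1343212273111}$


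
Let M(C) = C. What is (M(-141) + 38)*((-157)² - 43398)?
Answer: 1931147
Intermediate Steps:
(M(-141) + 38)*((-157)² - 43398) = (-141 + 38)*((-157)² - 43398) = -103*(24649 - 43398) = -103*(-18749) = 1931147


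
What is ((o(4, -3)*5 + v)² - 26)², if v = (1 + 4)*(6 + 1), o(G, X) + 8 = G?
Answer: 39601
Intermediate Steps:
o(G, X) = -8 + G
v = 35 (v = 5*7 = 35)
((o(4, -3)*5 + v)² - 26)² = (((-8 + 4)*5 + 35)² - 26)² = ((-4*5 + 35)² - 26)² = ((-20 + 35)² - 26)² = (15² - 26)² = (225 - 26)² = 199² = 39601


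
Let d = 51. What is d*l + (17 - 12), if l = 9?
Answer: 464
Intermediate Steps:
d*l + (17 - 12) = 51*9 + (17 - 12) = 459 + 5 = 464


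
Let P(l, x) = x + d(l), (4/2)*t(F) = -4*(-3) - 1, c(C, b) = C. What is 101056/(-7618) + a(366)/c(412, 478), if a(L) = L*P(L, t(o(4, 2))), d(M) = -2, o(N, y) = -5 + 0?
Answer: -15938207/1569308 ≈ -10.156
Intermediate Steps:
o(N, y) = -5
t(F) = 11/2 (t(F) = (-4*(-3) - 1)/2 = (12 - 1)/2 = (½)*11 = 11/2)
P(l, x) = -2 + x (P(l, x) = x - 2 = -2 + x)
a(L) = 7*L/2 (a(L) = L*(-2 + 11/2) = L*(7/2) = 7*L/2)
101056/(-7618) + a(366)/c(412, 478) = 101056/(-7618) + ((7/2)*366)/412 = 101056*(-1/7618) + 1281*(1/412) = -50528/3809 + 1281/412 = -15938207/1569308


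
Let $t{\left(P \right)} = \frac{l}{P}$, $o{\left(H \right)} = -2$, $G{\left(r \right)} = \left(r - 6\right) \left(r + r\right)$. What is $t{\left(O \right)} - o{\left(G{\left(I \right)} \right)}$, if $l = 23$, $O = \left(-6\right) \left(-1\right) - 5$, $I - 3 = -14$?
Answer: $25$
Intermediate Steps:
$I = -11$ ($I = 3 - 14 = -11$)
$G{\left(r \right)} = 2 r \left(-6 + r\right)$ ($G{\left(r \right)} = \left(-6 + r\right) 2 r = 2 r \left(-6 + r\right)$)
$O = 1$ ($O = 6 - 5 = 1$)
$t{\left(P \right)} = \frac{23}{P}$
$t{\left(O \right)} - o{\left(G{\left(I \right)} \right)} = \frac{23}{1} - -2 = 23 \cdot 1 + 2 = 23 + 2 = 25$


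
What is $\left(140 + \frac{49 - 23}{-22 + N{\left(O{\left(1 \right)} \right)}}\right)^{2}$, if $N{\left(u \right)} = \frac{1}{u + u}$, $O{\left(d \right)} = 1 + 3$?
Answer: $\frac{590101264}{30625} \approx 19269.0$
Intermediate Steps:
$O{\left(d \right)} = 4$
$N{\left(u \right)} = \frac{1}{2 u}$
$\left(140 + \frac{49 - 23}{-22 + N{\left(O{\left(1 \right)} \right)}}\right)^{2} = \left(140 + \frac{49 - 23}{-22 + \frac{1}{2 \cdot 4}}\right)^{2} = \left(140 + \frac{26}{-22 + \frac{1}{2} \cdot \frac{1}{4}}\right)^{2} = \left(140 + \frac{26}{-22 + \frac{1}{8}}\right)^{2} = \left(140 + \frac{26}{- \frac{175}{8}}\right)^{2} = \left(140 + 26 \left(- \frac{8}{175}\right)\right)^{2} = \left(140 - \frac{208}{175}\right)^{2} = \left(\frac{24292}{175}\right)^{2} = \frac{590101264}{30625}$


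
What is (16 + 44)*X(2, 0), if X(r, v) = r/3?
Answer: 40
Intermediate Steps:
X(r, v) = r/3 (X(r, v) = r*(1/3) = r/3)
(16 + 44)*X(2, 0) = (16 + 44)*((1/3)*2) = 60*(2/3) = 40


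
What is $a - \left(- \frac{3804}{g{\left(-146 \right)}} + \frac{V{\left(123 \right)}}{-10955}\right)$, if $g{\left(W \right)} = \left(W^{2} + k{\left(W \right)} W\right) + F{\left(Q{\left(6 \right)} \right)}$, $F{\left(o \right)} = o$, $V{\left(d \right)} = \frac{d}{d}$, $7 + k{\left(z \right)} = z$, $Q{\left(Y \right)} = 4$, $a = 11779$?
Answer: $\frac{2816811988644}{239136695} \approx 11779.0$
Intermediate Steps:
$k{\left(z \right)} = -7 + z$
$V{\left(d \right)} = 1$
$g{\left(W \right)} = 4 + W^{2} + W \left(-7 + W\right)$ ($g{\left(W \right)} = \left(W^{2} + \left(-7 + W\right) W\right) + 4 = \left(W^{2} + W \left(-7 + W\right)\right) + 4 = 4 + W^{2} + W \left(-7 + W\right)$)
$a - \left(- \frac{3804}{g{\left(-146 \right)}} + \frac{V{\left(123 \right)}}{-10955}\right) = 11779 - \left(- \frac{3804}{4 + \left(-146\right)^{2} - 146 \left(-7 - 146\right)} + 1 \frac{1}{-10955}\right) = 11779 - \left(- \frac{3804}{4 + 21316 - -22338} + 1 \left(- \frac{1}{10955}\right)\right) = 11779 - \left(- \frac{3804}{4 + 21316 + 22338} - \frac{1}{10955}\right) = 11779 - \left(- \frac{3804}{43658} - \frac{1}{10955}\right) = 11779 - \left(\left(-3804\right) \frac{1}{43658} - \frac{1}{10955}\right) = 11779 - \left(- \frac{1902}{21829} - \frac{1}{10955}\right) = 11779 - - \frac{20858239}{239136695} = 11779 + \frac{20858239}{239136695} = \frac{2816811988644}{239136695}$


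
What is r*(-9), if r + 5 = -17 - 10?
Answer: 288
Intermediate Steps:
r = -32 (r = -5 + (-17 - 10) = -5 - 27 = -32)
r*(-9) = -32*(-9) = 288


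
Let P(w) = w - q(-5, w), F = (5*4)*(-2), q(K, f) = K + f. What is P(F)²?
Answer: 25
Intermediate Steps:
F = -40 (F = 20*(-2) = -40)
P(w) = 5 (P(w) = w - (-5 + w) = w + (5 - w) = 5)
P(F)² = 5² = 25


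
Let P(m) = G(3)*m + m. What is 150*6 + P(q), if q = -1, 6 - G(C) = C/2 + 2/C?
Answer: 5371/6 ≈ 895.17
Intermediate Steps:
G(C) = 6 - 2/C - C/2 (G(C) = 6 - (C/2 + 2/C) = 6 + (-2/C - C/2) = 6 - 2/C - C/2)
P(m) = 29*m/6 (P(m) = (6 - 2/3 - ½*3)*m + m = (6 - 2*⅓ - 3/2)*m + m = (6 - ⅔ - 3/2)*m + m = 23*m/6 + m = 29*m/6)
150*6 + P(q) = 150*6 + (29/6)*(-1) = 900 - 29/6 = 5371/6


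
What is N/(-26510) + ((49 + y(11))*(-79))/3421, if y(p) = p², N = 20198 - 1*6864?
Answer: -18256587/4122305 ≈ -4.4287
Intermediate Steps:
N = 13334 (N = 20198 - 6864 = 13334)
N/(-26510) + ((49 + y(11))*(-79))/3421 = 13334/(-26510) + ((49 + 11²)*(-79))/3421 = 13334*(-1/26510) + ((49 + 121)*(-79))*(1/3421) = -6667/13255 + (170*(-79))*(1/3421) = -6667/13255 - 13430*1/3421 = -6667/13255 - 13430/3421 = -18256587/4122305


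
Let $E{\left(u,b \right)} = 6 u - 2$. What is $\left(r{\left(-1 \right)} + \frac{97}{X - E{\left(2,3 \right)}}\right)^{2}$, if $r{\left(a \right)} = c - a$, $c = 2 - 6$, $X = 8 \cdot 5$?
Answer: $\frac{49}{900} \approx 0.054444$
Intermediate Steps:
$E{\left(u,b \right)} = -2 + 6 u$
$X = 40$
$c = -4$ ($c = 2 - 6 = -4$)
$r{\left(a \right)} = -4 - a$
$\left(r{\left(-1 \right)} + \frac{97}{X - E{\left(2,3 \right)}}\right)^{2} = \left(\left(-4 - -1\right) + \frac{97}{40 - \left(-2 + 6 \cdot 2\right)}\right)^{2} = \left(\left(-4 + 1\right) + \frac{97}{40 - \left(-2 + 12\right)}\right)^{2} = \left(-3 + \frac{97}{40 - 10}\right)^{2} = \left(-3 + \frac{97}{30}\right)^{2} = \left(\frac{7}{30}\right)^{2} = \frac{49}{900}$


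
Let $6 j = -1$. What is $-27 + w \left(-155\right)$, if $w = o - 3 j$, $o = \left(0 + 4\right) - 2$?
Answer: $- \frac{829}{2} \approx -414.5$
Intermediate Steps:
$j = - \frac{1}{6}$ ($j = \frac{1}{6} \left(-1\right) = - \frac{1}{6} \approx -0.16667$)
$o = 2$ ($o = 4 - 2 = 2$)
$w = \frac{5}{2}$ ($w = 2 - - \frac{1}{2} = 2 + \frac{1}{2} = \frac{5}{2} \approx 2.5$)
$-27 + w \left(-155\right) = -27 + \frac{5}{2} \left(-155\right) = -27 - \frac{775}{2} = - \frac{829}{2}$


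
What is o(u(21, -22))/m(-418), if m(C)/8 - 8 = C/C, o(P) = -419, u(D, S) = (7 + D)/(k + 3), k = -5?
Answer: -419/72 ≈ -5.8194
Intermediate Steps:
u(D, S) = -7/2 - D/2 (u(D, S) = (7 + D)/(-5 + 3) = (7 + D)/(-2) = (7 + D)*(-1/2) = -7/2 - D/2)
m(C) = 72 (m(C) = 64 + 8*(C/C) = 64 + 8*1 = 64 + 8 = 72)
o(u(21, -22))/m(-418) = -419/72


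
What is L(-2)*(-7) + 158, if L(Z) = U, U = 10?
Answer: 88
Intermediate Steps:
L(Z) = 10
L(-2)*(-7) + 158 = 10*(-7) + 158 = -70 + 158 = 88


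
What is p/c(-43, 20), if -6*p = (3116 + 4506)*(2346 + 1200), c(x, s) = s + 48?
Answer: -2252301/34 ≈ -66244.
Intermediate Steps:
c(x, s) = 48 + s
p = -4504602 (p = -(3116 + 4506)*(2346 + 1200)/6 = -3811*3546/3 = -⅙*27027612 = -4504602)
p/c(-43, 20) = -4504602/(48 + 20) = -4504602/68 = -4504602*1/68 = -2252301/34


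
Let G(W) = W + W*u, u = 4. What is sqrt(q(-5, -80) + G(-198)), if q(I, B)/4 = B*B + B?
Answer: sqrt(24290) ≈ 155.85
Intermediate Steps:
q(I, B) = 4*B + 4*B**2 (q(I, B) = 4*(B*B + B) = 4*(B**2 + B) = 4*(B + B**2) = 4*B + 4*B**2)
G(W) = 5*W (G(W) = W + W*4 = W + 4*W = 5*W)
sqrt(q(-5, -80) + G(-198)) = sqrt(4*(-80)*(1 - 80) + 5*(-198)) = sqrt(4*(-80)*(-79) - 990) = sqrt(25280 - 990) = sqrt(24290)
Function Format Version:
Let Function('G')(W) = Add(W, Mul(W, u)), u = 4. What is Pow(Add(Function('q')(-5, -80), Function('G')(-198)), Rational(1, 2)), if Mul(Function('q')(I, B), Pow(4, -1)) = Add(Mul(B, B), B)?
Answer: Pow(24290, Rational(1, 2)) ≈ 155.85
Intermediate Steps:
Function('q')(I, B) = Add(Mul(4, B), Mul(4, Pow(B, 2))) (Function('q')(I, B) = Mul(4, Add(Mul(B, B), B)) = Mul(4, Add(Pow(B, 2), B)) = Mul(4, Add(B, Pow(B, 2))) = Add(Mul(4, B), Mul(4, Pow(B, 2))))
Function('G')(W) = Mul(5, W) (Function('G')(W) = Add(W, Mul(W, 4)) = Add(W, Mul(4, W)) = Mul(5, W))
Pow(Add(Function('q')(-5, -80), Function('G')(-198)), Rational(1, 2)) = Pow(Add(Mul(4, -80, Add(1, -80)), Mul(5, -198)), Rational(1, 2)) = Pow(Add(Mul(4, -80, -79), -990), Rational(1, 2)) = Pow(Add(25280, -990), Rational(1, 2)) = Pow(24290, Rational(1, 2))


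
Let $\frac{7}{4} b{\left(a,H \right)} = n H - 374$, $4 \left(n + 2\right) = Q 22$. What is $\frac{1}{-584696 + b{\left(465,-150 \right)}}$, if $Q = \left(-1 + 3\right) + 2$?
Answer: $- \frac{1}{586624} \approx -1.7047 \cdot 10^{-6}$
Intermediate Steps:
$Q = 4$ ($Q = 2 + 2 = 4$)
$n = 20$ ($n = -2 + \frac{4 \cdot 22}{4} = -2 + \frac{1}{4} \cdot 88 = -2 + 22 = 20$)
$b{\left(a,H \right)} = - \frac{1496}{7} + \frac{80 H}{7}$ ($b{\left(a,H \right)} = \frac{4 \left(20 H - 374\right)}{7} = \frac{4 \left(-374 + 20 H\right)}{7} = - \frac{1496}{7} + \frac{80 H}{7}$)
$\frac{1}{-584696 + b{\left(465,-150 \right)}} = \frac{1}{-584696 + \left(- \frac{1496}{7} + \frac{80}{7} \left(-150\right)\right)} = \frac{1}{-584696 - 1928} = \frac{1}{-586624} = - \frac{1}{586624}$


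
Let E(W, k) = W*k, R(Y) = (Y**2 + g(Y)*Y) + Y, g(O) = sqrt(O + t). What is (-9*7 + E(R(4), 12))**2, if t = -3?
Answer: 50625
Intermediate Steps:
g(O) = sqrt(-3 + O) (g(O) = sqrt(O - 3) = sqrt(-3 + O))
R(Y) = Y + Y**2 + Y*sqrt(-3 + Y) (R(Y) = (Y**2 + sqrt(-3 + Y)*Y) + Y = (Y**2 + Y*sqrt(-3 + Y)) + Y = Y + Y**2 + Y*sqrt(-3 + Y))
(-9*7 + E(R(4), 12))**2 = (-9*7 + (4*(1 + 4 + sqrt(-3 + 4)))*12)**2 = (-63 + (4*(1 + 4 + sqrt(1)))*12)**2 = (-63 + (4*(1 + 4 + 1))*12)**2 = (-63 + (4*6)*12)**2 = (-63 + 24*12)**2 = (-63 + 288)**2 = 225**2 = 50625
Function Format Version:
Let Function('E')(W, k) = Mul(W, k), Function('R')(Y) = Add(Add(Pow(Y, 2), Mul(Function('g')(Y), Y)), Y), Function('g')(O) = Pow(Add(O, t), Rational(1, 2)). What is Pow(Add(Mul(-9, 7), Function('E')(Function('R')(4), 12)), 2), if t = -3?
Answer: 50625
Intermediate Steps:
Function('g')(O) = Pow(Add(-3, O), Rational(1, 2)) (Function('g')(O) = Pow(Add(O, -3), Rational(1, 2)) = Pow(Add(-3, O), Rational(1, 2)))
Function('R')(Y) = Add(Y, Pow(Y, 2), Mul(Y, Pow(Add(-3, Y), Rational(1, 2)))) (Function('R')(Y) = Add(Add(Pow(Y, 2), Mul(Pow(Add(-3, Y), Rational(1, 2)), Y)), Y) = Add(Add(Pow(Y, 2), Mul(Y, Pow(Add(-3, Y), Rational(1, 2)))), Y) = Add(Y, Pow(Y, 2), Mul(Y, Pow(Add(-3, Y), Rational(1, 2)))))
Pow(Add(Mul(-9, 7), Function('E')(Function('R')(4), 12)), 2) = Pow(Add(Mul(-9, 7), Mul(Mul(4, Add(1, 4, Pow(Add(-3, 4), Rational(1, 2)))), 12)), 2) = Pow(Add(-63, Mul(Mul(4, Add(1, 4, Pow(1, Rational(1, 2)))), 12)), 2) = Pow(Add(-63, Mul(Mul(4, Add(1, 4, 1)), 12)), 2) = Pow(Add(-63, Mul(Mul(4, 6), 12)), 2) = Pow(Add(-63, Mul(24, 12)), 2) = Pow(Add(-63, 288), 2) = Pow(225, 2) = 50625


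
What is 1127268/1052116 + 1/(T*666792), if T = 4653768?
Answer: 874505000341632181/816204046366223424 ≈ 1.0714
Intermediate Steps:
1127268/1052116 + 1/(T*666792) = 1127268/1052116 + 1/(4653768*666792) = 1127268*(1/1052116) + (1/4653768)*(1/666792) = 281817/263029 + 1/3103095272256 = 874505000341632181/816204046366223424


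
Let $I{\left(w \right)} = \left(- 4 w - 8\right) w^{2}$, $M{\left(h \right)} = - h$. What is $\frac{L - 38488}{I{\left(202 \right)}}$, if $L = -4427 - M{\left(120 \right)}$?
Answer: $\frac{14265}{11098688} \approx 0.0012853$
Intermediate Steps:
$L = -4307$ ($L = -4427 - \left(-1\right) 120 = -4427 - -120 = -4427 + 120 = -4307$)
$I{\left(w \right)} = w^{2} \left(-8 - 4 w\right)$ ($I{\left(w \right)} = \left(-8 - 4 w\right) w^{2} = w^{2} \left(-8 - 4 w\right)$)
$\frac{L - 38488}{I{\left(202 \right)}} = \frac{-4307 - 38488}{4 \cdot 202^{2} \left(-2 - 202\right)} = \frac{-4307 - 38488}{4 \cdot 40804 \left(-2 - 202\right)} = - \frac{42795}{4 \cdot 40804 \left(-204\right)} = - \frac{42795}{-33296064} = \left(-42795\right) \left(- \frac{1}{33296064}\right) = \frac{14265}{11098688}$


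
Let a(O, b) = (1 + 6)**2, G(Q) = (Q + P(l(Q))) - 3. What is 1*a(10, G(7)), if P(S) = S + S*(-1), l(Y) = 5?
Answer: 49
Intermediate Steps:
P(S) = 0 (P(S) = S - S = 0)
G(Q) = -3 + Q (G(Q) = (Q + 0) - 3 = Q - 3 = -3 + Q)
a(O, b) = 49 (a(O, b) = 7**2 = 49)
1*a(10, G(7)) = 1*49 = 49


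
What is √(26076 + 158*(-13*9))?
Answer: √7590 ≈ 87.121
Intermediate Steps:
√(26076 + 158*(-13*9)) = √(26076 + 158*(-117)) = √(26076 - 18486) = √7590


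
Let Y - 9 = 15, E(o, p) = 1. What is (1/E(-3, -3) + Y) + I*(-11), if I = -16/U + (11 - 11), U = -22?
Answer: 17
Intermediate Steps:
Y = 24 (Y = 9 + 15 = 24)
I = 8/11 (I = -16/(-22) + (11 - 11) = -16*(-1/22) + 0 = 8/11 + 0 = 8/11 ≈ 0.72727)
(1/E(-3, -3) + Y) + I*(-11) = (1/1 + 24) + (8/11)*(-11) = (1 + 24) - 8 = 25 - 8 = 17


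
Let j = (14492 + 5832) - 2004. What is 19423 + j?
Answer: 37743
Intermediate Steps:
j = 18320 (j = 20324 - 2004 = 18320)
19423 + j = 19423 + 18320 = 37743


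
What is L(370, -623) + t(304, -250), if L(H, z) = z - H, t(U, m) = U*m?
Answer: -76993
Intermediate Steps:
L(370, -623) + t(304, -250) = (-623 - 1*370) + 304*(-250) = (-623 - 370) - 76000 = -993 - 76000 = -76993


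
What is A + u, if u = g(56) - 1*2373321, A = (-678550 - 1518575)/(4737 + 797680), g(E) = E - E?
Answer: -272056473426/114631 ≈ -2.3733e+6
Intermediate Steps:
g(E) = 0
A = -313875/114631 (A = -2197125/802417 = -2197125*1/802417 = -313875/114631 ≈ -2.7381)
u = -2373321 (u = 0 - 1*2373321 = 0 - 2373321 = -2373321)
A + u = -313875/114631 - 2373321 = -272056473426/114631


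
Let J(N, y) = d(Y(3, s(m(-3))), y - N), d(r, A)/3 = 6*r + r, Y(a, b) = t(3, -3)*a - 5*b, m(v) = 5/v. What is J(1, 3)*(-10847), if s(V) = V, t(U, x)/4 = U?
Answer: -10098557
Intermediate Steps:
t(U, x) = 4*U
Y(a, b) = -5*b + 12*a (Y(a, b) = (4*3)*a - 5*b = 12*a - 5*b = -5*b + 12*a)
d(r, A) = 21*r (d(r, A) = 3*(6*r + r) = 3*(7*r) = 21*r)
J(N, y) = 931 (J(N, y) = 21*(-25/(-3) + 12*3) = 21*(-25*(-1)/3 + 36) = 21*(-5*(-5/3) + 36) = 21*(25/3 + 36) = 21*(133/3) = 931)
J(1, 3)*(-10847) = 931*(-10847) = -10098557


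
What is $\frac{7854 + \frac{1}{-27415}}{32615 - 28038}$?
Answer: $\frac{215317409}{125478455} \approx 1.716$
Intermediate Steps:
$\frac{7854 + \frac{1}{-27415}}{32615 - 28038} = \frac{7854 - \frac{1}{27415}}{4577} = \frac{215317409}{27415} \cdot \frac{1}{4577} = \frac{215317409}{125478455}$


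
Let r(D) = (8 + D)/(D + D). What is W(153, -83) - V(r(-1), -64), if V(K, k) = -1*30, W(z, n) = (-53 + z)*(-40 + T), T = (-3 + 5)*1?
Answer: -3770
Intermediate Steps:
T = 2 (T = 2*1 = 2)
r(D) = (8 + D)/(2*D) (r(D) = (8 + D)/((2*D)) = (8 + D)*(1/(2*D)) = (8 + D)/(2*D))
W(z, n) = 2014 - 38*z (W(z, n) = (-53 + z)*(-40 + 2) = (-53 + z)*(-38) = 2014 - 38*z)
V(K, k) = -30
W(153, -83) - V(r(-1), -64) = (2014 - 38*153) - 1*(-30) = (2014 - 5814) + 30 = -3800 + 30 = -3770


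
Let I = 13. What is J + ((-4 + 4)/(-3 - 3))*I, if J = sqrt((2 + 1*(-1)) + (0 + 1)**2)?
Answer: sqrt(2) ≈ 1.4142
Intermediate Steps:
J = sqrt(2) (J = sqrt((2 - 1) + 1**2) = sqrt(1 + 1) = sqrt(2) ≈ 1.4142)
J + ((-4 + 4)/(-3 - 3))*I = sqrt(2) + ((-4 + 4)/(-3 - 3))*13 = sqrt(2) + (0/(-6))*13 = sqrt(2) + (0*(-1/6))*13 = sqrt(2) + 0*13 = sqrt(2) + 0 = sqrt(2)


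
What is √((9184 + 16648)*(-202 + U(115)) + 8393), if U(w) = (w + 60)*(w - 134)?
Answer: I*√91101071 ≈ 9544.7*I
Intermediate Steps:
U(w) = (-134 + w)*(60 + w) (U(w) = (60 + w)*(-134 + w) = (-134 + w)*(60 + w))
√((9184 + 16648)*(-202 + U(115)) + 8393) = √((9184 + 16648)*(-202 + (-8040 + 115² - 74*115)) + 8393) = √(25832*(-202 + (-8040 + 13225 - 8510)) + 8393) = √(25832*(-202 - 3325) + 8393) = √(25832*(-3527) + 8393) = √(-91109464 + 8393) = √(-91101071) = I*√91101071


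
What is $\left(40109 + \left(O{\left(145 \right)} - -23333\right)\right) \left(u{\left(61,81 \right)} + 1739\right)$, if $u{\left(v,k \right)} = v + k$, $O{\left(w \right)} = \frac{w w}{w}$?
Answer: $119607147$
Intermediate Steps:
$O{\left(w \right)} = w$ ($O{\left(w \right)} = \frac{w^{2}}{w} = w$)
$u{\left(v,k \right)} = k + v$
$\left(40109 + \left(O{\left(145 \right)} - -23333\right)\right) \left(u{\left(61,81 \right)} + 1739\right) = \left(40109 + \left(145 - -23333\right)\right) \left(\left(81 + 61\right) + 1739\right) = \left(40109 + \left(145 + 23333\right)\right) \left(142 + 1739\right) = \left(40109 + 23478\right) 1881 = 63587 \cdot 1881 = 119607147$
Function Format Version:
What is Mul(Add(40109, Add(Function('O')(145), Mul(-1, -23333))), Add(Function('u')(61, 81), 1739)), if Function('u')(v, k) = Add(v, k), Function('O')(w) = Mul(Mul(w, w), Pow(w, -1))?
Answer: 119607147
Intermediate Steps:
Function('O')(w) = w (Function('O')(w) = Mul(Pow(w, 2), Pow(w, -1)) = w)
Function('u')(v, k) = Add(k, v)
Mul(Add(40109, Add(Function('O')(145), Mul(-1, -23333))), Add(Function('u')(61, 81), 1739)) = Mul(Add(40109, Add(145, Mul(-1, -23333))), Add(Add(81, 61), 1739)) = Mul(Add(40109, Add(145, 23333)), Add(142, 1739)) = Mul(Add(40109, 23478), 1881) = Mul(63587, 1881) = 119607147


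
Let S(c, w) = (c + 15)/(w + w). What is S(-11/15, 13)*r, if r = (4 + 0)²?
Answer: 1712/195 ≈ 8.7795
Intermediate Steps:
S(c, w) = (15 + c)/(2*w) (S(c, w) = (15 + c)/((2*w)) = (15 + c)*(1/(2*w)) = (15 + c)/(2*w))
r = 16 (r = 4² = 16)
S(-11/15, 13)*r = ((½)*(15 - 11/15)/13)*16 = ((½)*(1/13)*(15 - 11*1/15))*16 = ((½)*(1/13)*(15 - 11/15))*16 = ((½)*(1/13)*(214/15))*16 = (107/195)*16 = 1712/195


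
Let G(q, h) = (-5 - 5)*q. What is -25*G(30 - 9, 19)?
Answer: 5250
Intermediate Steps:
G(q, h) = -10*q
-25*G(30 - 9, 19) = -(-250)*(30 - 9) = -(-250)*21 = -25*(-210) = 5250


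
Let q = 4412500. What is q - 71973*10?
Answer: 3692770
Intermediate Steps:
q - 71973*10 = 4412500 - 71973*10 = 4412500 - 719730 = 3692770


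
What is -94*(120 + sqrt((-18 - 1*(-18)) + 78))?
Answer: -11280 - 94*sqrt(78) ≈ -12110.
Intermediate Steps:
-94*(120 + sqrt((-18 - 1*(-18)) + 78)) = -94*(120 + sqrt((-18 + 18) + 78)) = -94*(120 + sqrt(0 + 78)) = -94*(120 + sqrt(78)) = -11280 - 94*sqrt(78)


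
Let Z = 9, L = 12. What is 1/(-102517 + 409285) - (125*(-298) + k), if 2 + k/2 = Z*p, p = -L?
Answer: 11494596961/306768 ≈ 37470.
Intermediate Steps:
p = -12 (p = -1*12 = -12)
k = -220 (k = -4 + 2*(9*(-12)) = -4 + 2*(-108) = -4 - 216 = -220)
1/(-102517 + 409285) - (125*(-298) + k) = 1/(-102517 + 409285) - (125*(-298) - 220) = 1/306768 - (-37250 - 220) = 1/306768 - 1*(-37470) = 1/306768 + 37470 = 11494596961/306768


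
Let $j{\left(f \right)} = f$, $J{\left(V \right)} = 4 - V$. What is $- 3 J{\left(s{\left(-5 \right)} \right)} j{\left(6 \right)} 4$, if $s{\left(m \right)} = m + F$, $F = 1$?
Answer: $-576$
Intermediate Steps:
$s{\left(m \right)} = 1 + m$ ($s{\left(m \right)} = m + 1 = 1 + m$)
$- 3 J{\left(s{\left(-5 \right)} \right)} j{\left(6 \right)} 4 = - 3 \left(4 - \left(1 - 5\right)\right) 6 \cdot 4 = - 3 \left(4 - -4\right) 24 = - 3 \left(4 + 4\right) 24 = \left(-3\right) 8 \cdot 24 = \left(-24\right) 24 = -576$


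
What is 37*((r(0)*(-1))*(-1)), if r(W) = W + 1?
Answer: 37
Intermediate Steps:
r(W) = 1 + W
37*((r(0)*(-1))*(-1)) = 37*(((1 + 0)*(-1))*(-1)) = 37*((1*(-1))*(-1)) = 37*(-1*(-1)) = 37*1 = 37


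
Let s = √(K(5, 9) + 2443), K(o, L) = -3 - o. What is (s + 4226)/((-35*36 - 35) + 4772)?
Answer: 4226/3477 + √2435/3477 ≈ 1.2296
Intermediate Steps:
s = √2435 (s = √((-3 - 1*5) + 2443) = √((-3 - 5) + 2443) = √(-8 + 2443) = √2435 ≈ 49.346)
(s + 4226)/((-35*36 - 35) + 4772) = (√2435 + 4226)/((-35*36 - 35) + 4772) = (4226 + √2435)/((-1260 - 35) + 4772) = (4226 + √2435)/(-1295 + 4772) = (4226 + √2435)/3477 = (4226 + √2435)*(1/3477) = 4226/3477 + √2435/3477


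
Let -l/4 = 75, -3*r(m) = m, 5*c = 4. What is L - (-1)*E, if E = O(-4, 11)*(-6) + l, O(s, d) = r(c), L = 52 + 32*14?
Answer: 1008/5 ≈ 201.60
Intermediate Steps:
c = 4/5 (c = (1/5)*4 = 4/5 ≈ 0.80000)
L = 500 (L = 52 + 448 = 500)
r(m) = -m/3
O(s, d) = -4/15 (O(s, d) = -1/3*4/5 = -4/15)
l = -300 (l = -4*75 = -300)
E = -1492/5 (E = -4/15*(-6) - 300 = 8/5 - 300 = -1492/5 ≈ -298.40)
L - (-1)*E = 500 - (-1)*(-1492)/5 = 500 - 1*1492/5 = 500 - 1492/5 = 1008/5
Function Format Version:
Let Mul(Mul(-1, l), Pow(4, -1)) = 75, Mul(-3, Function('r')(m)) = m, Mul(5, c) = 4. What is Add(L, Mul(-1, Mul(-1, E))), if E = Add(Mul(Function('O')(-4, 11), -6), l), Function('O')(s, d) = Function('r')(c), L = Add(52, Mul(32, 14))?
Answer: Rational(1008, 5) ≈ 201.60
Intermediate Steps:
c = Rational(4, 5) (c = Mul(Rational(1, 5), 4) = Rational(4, 5) ≈ 0.80000)
L = 500 (L = Add(52, 448) = 500)
Function('r')(m) = Mul(Rational(-1, 3), m)
Function('O')(s, d) = Rational(-4, 15) (Function('O')(s, d) = Mul(Rational(-1, 3), Rational(4, 5)) = Rational(-4, 15))
l = -300 (l = Mul(-4, 75) = -300)
E = Rational(-1492, 5) (E = Add(Mul(Rational(-4, 15), -6), -300) = Add(Rational(8, 5), -300) = Rational(-1492, 5) ≈ -298.40)
Add(L, Mul(-1, Mul(-1, E))) = Add(500, Mul(-1, Mul(-1, Rational(-1492, 5)))) = Add(500, Mul(-1, Rational(1492, 5))) = Add(500, Rational(-1492, 5)) = Rational(1008, 5)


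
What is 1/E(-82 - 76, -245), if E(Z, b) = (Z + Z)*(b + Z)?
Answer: 1/127348 ≈ 7.8525e-6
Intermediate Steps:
E(Z, b) = 2*Z*(Z + b) (E(Z, b) = (2*Z)*(Z + b) = 2*Z*(Z + b))
1/E(-82 - 76, -245) = 1/(2*(-82 - 76)*((-82 - 76) - 245)) = 1/(2*(-158)*(-158 - 245)) = 1/(2*(-158)*(-403)) = 1/127348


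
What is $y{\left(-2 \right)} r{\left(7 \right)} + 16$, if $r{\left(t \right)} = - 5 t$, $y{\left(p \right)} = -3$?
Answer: $121$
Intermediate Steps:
$y{\left(-2 \right)} r{\left(7 \right)} + 16 = - 3 \left(\left(-5\right) 7\right) + 16 = \left(-3\right) \left(-35\right) + 16 = 105 + 16 = 121$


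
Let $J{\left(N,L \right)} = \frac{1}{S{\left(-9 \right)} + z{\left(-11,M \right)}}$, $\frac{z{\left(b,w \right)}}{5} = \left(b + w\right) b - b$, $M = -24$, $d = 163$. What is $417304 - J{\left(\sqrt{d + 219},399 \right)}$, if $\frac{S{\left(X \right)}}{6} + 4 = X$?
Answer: $\frac{793712207}{1902} \approx 4.173 \cdot 10^{5}$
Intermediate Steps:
$z{\left(b,w \right)} = - 5 b + 5 b \left(b + w\right)$ ($z{\left(b,w \right)} = 5 \left(\left(b + w\right) b - b\right) = 5 \left(b \left(b + w\right) - b\right) = 5 \left(- b + b \left(b + w\right)\right) = - 5 b + 5 b \left(b + w\right)$)
$S{\left(X \right)} = -24 + 6 X$
$J{\left(N,L \right)} = \frac{1}{1902}$ ($J{\left(N,L \right)} = \frac{1}{\left(-24 + 6 \left(-9\right)\right) + 5 \left(-11\right) \left(-1 - 11 - 24\right)} = \frac{1}{\left(-24 - 54\right) + 5 \left(-11\right) \left(-36\right)} = \frac{1}{-78 + 1980} = \frac{1}{1902}$)
$417304 - J{\left(\sqrt{d + 219},399 \right)} = 417304 - \frac{1}{1902} = \frac{793712207}{1902}$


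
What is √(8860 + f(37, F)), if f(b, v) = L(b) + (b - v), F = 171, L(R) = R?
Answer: √8763 ≈ 93.611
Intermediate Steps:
f(b, v) = -v + 2*b (f(b, v) = b + (b - v) = -v + 2*b)
√(8860 + f(37, F)) = √(8860 + (-1*171 + 2*37)) = √(8860 + (-171 + 74)) = √(8860 - 97) = √8763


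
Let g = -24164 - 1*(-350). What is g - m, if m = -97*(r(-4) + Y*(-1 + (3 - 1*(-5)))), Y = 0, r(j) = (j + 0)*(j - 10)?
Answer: -18382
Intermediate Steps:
r(j) = j*(-10 + j)
g = -23814 (g = -24164 + 350 = -23814)
m = -5432 (m = -97*(-4*(-10 - 4) + 0*(-1 + (3 - 1*(-5)))) = -97*(-4*(-14) + 0*(-1 + (3 + 5))) = -97*(56 + 0*(-1 + 8)) = -97*(56 + 0*7) = -97*(56 + 0) = -97*56 = -5432)
g - m = -23814 - 1*(-5432) = -23814 + 5432 = -18382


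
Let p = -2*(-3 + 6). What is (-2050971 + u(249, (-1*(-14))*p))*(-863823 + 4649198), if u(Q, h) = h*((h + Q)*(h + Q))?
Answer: -16420468436625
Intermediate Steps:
p = -6 (p = -2*3 = -6)
u(Q, h) = h*(Q + h)² (u(Q, h) = h*((Q + h)*(Q + h)) = h*(Q + h)²)
(-2050971 + u(249, (-1*(-14))*p))*(-863823 + 4649198) = (-2050971 + (-1*(-14)*(-6))*(249 - 1*(-14)*(-6))²)*(-863823 + 4649198) = (-2050971 + (14*(-6))*(249 + 14*(-6))²)*3785375 = (-2050971 - 84*(249 - 84)²)*3785375 = (-2050971 - 84*165²)*3785375 = (-2050971 - 84*27225)*3785375 = (-2050971 - 2286900)*3785375 = -4337871*3785375 = -16420468436625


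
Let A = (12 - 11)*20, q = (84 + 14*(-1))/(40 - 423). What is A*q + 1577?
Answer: 602591/383 ≈ 1573.3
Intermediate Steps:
q = -70/383 (q = (84 - 14)/(-383) = 70*(-1/383) = -70/383 ≈ -0.18277)
A = 20 (A = 1*20 = 20)
A*q + 1577 = 20*(-70/383) + 1577 = -1400/383 + 1577 = 602591/383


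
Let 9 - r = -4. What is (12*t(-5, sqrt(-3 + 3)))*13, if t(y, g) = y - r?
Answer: -2808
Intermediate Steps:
r = 13 (r = 9 - 1*(-4) = 9 + 4 = 13)
t(y, g) = -13 + y (t(y, g) = y - 1*13 = y - 13 = -13 + y)
(12*t(-5, sqrt(-3 + 3)))*13 = (12*(-13 - 5))*13 = (12*(-18))*13 = -216*13 = -2808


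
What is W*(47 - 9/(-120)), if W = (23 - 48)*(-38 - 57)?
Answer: 894425/8 ≈ 1.1180e+5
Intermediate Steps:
W = 2375 (W = -25*(-95) = 2375)
W*(47 - 9/(-120)) = 2375*(47 - 9/(-120)) = 2375*(47 - 9*(-1/120)) = 2375*(47 + 3/40) = 2375*(1883/40) = 894425/8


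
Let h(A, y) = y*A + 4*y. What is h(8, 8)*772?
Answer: 74112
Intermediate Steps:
h(A, y) = 4*y + A*y (h(A, y) = A*y + 4*y = 4*y + A*y)
h(8, 8)*772 = (8*(4 + 8))*772 = (8*12)*772 = 96*772 = 74112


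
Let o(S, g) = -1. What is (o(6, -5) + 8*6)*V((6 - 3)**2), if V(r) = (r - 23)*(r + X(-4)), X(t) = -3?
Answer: -3948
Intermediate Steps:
V(r) = (-23 + r)*(-3 + r) (V(r) = (r - 23)*(r - 3) = (-23 + r)*(-3 + r))
(o(6, -5) + 8*6)*V((6 - 3)**2) = (-1 + 8*6)*(69 + ((6 - 3)**2)**2 - 26*(6 - 3)**2) = (-1 + 48)*(69 + (3**2)**2 - 26*3**2) = 47*(69 + 9**2 - 26*9) = 47*(69 + 81 - 234) = 47*(-84) = -3948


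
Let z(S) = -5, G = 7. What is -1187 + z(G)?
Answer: -1192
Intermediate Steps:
-1187 + z(G) = -1187 - 5 = -1192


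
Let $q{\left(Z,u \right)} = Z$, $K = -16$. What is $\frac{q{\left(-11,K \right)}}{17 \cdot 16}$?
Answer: $- \frac{11}{272} \approx -0.040441$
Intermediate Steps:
$\frac{q{\left(-11,K \right)}}{17 \cdot 16} = - \frac{11}{17 \cdot 16} = - \frac{11}{272}$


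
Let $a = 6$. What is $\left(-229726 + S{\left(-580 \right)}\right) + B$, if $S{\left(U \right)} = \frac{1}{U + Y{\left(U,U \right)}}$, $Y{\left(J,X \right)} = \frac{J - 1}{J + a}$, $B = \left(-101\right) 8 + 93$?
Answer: $- \frac{10940647439}{47477} \approx -2.3044 \cdot 10^{5}$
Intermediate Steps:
$B = -715$ ($B = -808 + 93 = -715$)
$Y{\left(J,X \right)} = \frac{-1 + J}{6 + J}$ ($Y{\left(J,X \right)} = \frac{J - 1}{J + 6} = \frac{-1 + J}{6 + J}$)
$S{\left(U \right)} = \frac{1}{U + \frac{-1 + U}{6 + U}}$
$\left(-229726 + S{\left(-580 \right)}\right) + B = \left(-229726 + \frac{6 - 580}{-1 - 580 - 580 \left(6 - 580\right)}\right) - 715 = \left(-229726 + \frac{1}{-1 - 580 - -332920} \left(-574\right)\right) - 715 = \left(-229726 + \frac{1}{-1 - 580 + 332920} \left(-574\right)\right) - 715 = \left(-229726 + \frac{1}{332339} \left(-574\right)\right) - 715 = \left(-229726 - \frac{82}{47477}\right) - 715 = - \frac{10906701384}{47477} - 715 = - \frac{10940647439}{47477}$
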